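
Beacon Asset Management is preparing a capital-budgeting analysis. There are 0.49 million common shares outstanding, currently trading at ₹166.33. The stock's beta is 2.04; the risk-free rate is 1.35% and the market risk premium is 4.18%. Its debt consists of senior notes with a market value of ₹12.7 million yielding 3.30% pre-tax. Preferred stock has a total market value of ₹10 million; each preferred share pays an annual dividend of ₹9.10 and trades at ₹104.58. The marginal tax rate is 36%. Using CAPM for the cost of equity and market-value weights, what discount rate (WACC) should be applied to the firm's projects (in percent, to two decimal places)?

Cost of equity via CAPM: Re = 1.35% + 2.04 × 4.18% = 9.8772%.
Cost of preferred: Rp = 9.1 / 104.58 = 8.7015%.
Market value of equity E = 166.33 × 0.49m = 81.5017m.
Total capital V = 81.5017 + 10 + 12.7 = 104.2017.
Equity: weight = 81.5017/104.2017 = 0.7822; cost = 9.8772%.
Preferred: weight = 10/104.2017 = 0.0960; cost = 8.7015%.
Senior notes: weight = 12.7/104.2017 = 0.1219; after-tax cost = 3.3% × (1 − 36%) = 2.1120%.
WACC = 0.7822 × 9.8772% + 0.0960 × 8.7015% + 0.1219 × 2.1120% = 8.8180%.

8.82%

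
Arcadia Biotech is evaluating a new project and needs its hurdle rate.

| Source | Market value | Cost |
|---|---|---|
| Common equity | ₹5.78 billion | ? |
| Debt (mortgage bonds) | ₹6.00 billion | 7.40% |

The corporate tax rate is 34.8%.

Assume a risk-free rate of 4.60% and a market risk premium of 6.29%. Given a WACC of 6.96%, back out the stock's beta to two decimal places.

0.73

Total capital V = 5.78 + 6 = 11.78.
Equity weight = 5.78/11.78 = 0.4907.
Mortgage bonds weight = 6/11.78 = 0.5093.
Debt contribution = 0.5093 × 7.4% × (1 − 34.8%) = 2.4575%.
Required equity contribution = 6.96% − 2.4575% = 4.5025%  ⇒  Re = 9.1765%.
CAPM: 9.1765% = 4.6% + β × 6.29%  ⇒  β = 0.7276.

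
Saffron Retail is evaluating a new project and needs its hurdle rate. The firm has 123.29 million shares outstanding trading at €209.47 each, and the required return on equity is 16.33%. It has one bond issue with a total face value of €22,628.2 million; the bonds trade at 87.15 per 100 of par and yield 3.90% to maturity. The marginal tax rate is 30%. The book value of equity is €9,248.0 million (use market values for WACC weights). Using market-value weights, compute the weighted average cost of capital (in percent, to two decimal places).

10.44%

Market value of equity E = 209.47 × 123.29m = 25825.5563m. Market value of debt D = 22628.2m × 87.15/100 = 19720.4763m.
Total capital V = 25825.5563 + 19720.4763 = 45546.0326.
Equity: weight = 25825.5563/45546.0326 = 0.5670; cost = 16.33%.
Bonds outstanding: weight = 19720.4763/45546.0326 = 0.4330; after-tax cost = 3.9% × (1 − 30%) = 2.7300%.
WACC = 0.5670 × 16.3300% + 0.4330 × 2.7300% = 10.4415%.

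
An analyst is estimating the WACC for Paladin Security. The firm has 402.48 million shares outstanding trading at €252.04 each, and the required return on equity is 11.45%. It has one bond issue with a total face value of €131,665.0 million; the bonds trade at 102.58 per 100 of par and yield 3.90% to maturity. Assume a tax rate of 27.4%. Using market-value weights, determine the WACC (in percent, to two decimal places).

Market value of equity E = 252.04 × 402.48m = 101441.0592m. Market value of debt D = 131665m × 102.58/100 = 135061.957m.
Total capital V = 101441.0592 + 135061.957 = 236503.0162.
Equity: weight = 101441.0592/236503.0162 = 0.4289; cost = 11.45%.
Bonds outstanding: weight = 135061.957/236503.0162 = 0.5711; after-tax cost = 3.9% × (1 − 27.4%) = 2.8314%.
WACC = 0.4289 × 11.4500% + 0.5711 × 2.8314% = 6.5281%.

6.53%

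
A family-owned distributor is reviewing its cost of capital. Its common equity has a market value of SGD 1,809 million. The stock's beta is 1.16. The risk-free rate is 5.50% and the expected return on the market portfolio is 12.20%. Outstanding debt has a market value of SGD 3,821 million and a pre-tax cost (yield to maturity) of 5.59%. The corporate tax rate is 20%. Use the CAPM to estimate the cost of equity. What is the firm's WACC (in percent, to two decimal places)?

Market risk premium = 12.2% − 5.5% = 6.7%.
Cost of equity via CAPM: Re = 5.5% + 1.16 × 6.7% = 13.2720%.
Total capital V = 1809 + 3821 = 5630.
Equity: weight = 1809/5630 = 0.3213; cost = 13.272%.
Debt: weight = 3821/5630 = 0.6787; after-tax cost = 5.59% × (1 − 20%) = 4.4720%.
WACC = 0.3213 × 13.2720% + 0.6787 × 4.4720% = 7.2996%.

7.30%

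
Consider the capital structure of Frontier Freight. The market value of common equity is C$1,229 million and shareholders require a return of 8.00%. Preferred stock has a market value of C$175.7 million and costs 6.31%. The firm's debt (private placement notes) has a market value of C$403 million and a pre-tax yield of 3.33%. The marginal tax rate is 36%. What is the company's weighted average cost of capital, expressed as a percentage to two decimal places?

Total capital V = 1229 + 175.7 + 403 = 1807.7.
Equity: weight = 1229/1807.7 = 0.6799; cost = 8%.
Preferred: weight = 175.7/1807.7 = 0.0972; cost = 6.31%.
Private placement notes: weight = 403/1807.7 = 0.2229; after-tax cost = 3.33% × (1 − 36%) = 2.1312%.
WACC = 0.6799 × 8.0000% + 0.0972 × 6.3100% + 0.2229 × 2.1312% = 6.5274%.

6.53%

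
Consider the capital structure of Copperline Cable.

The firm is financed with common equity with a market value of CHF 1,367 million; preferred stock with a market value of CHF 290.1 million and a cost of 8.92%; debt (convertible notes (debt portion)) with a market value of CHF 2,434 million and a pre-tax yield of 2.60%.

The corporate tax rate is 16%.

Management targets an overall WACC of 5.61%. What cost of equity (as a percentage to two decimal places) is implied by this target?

11.01%

Total capital V = 1367 + 290.1 + 2434 = 4091.1.
Equity weight = 1367/4091.1 = 0.3341.
Preferred weight = 290.1/4091.1 = 0.0709.
Convertible notes (debt portion) weight = 2434/4091.1 = 0.5950.
Debt contribution = 0.5950 × 2.6% × (1 − 16%) = 1.2994%.
Preferred contribution = 0.0709 × 8.92% = 0.6325%.
Required equity contribution = 5.61% − 1.9319% = 3.6781%.
Re = 3.6781% / 0.3341 = 11.0077%.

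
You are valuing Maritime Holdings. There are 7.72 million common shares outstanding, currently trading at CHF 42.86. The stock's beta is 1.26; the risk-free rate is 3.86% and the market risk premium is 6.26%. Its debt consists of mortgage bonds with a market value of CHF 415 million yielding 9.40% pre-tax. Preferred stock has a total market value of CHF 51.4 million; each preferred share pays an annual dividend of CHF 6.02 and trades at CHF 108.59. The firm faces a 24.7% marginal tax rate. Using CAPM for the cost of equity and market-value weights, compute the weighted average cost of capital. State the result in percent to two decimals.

8.92%

Cost of equity via CAPM: Re = 3.86% + 1.26 × 6.26% = 11.7476%.
Cost of preferred: Rp = 6.02 / 108.59 = 5.5438%.
Market value of equity E = 42.86 × 7.72m = 330.8792m.
Total capital V = 330.8792 + 51.4 + 415 = 797.2792.
Equity: weight = 330.8792/797.2792 = 0.4150; cost = 11.7476%.
Preferred: weight = 51.4/797.2792 = 0.0645; cost = 5.5438%.
Mortgage bonds: weight = 415/797.2792 = 0.5205; after-tax cost = 9.4% × (1 − 24.7%) = 7.0782%.
WACC = 0.4150 × 11.7476% + 0.0645 × 5.5438% + 0.5205 × 7.0782% = 8.9171%.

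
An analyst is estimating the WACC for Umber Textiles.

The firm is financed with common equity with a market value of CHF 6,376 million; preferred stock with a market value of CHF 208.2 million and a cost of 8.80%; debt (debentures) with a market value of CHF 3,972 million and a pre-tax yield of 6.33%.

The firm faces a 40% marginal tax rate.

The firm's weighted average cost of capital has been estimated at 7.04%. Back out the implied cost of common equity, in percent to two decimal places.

9.00%

Total capital V = 6376 + 208.2 + 3972 = 10556.2.
Equity weight = 6376/10556.2 = 0.6040.
Preferred weight = 208.2/10556.2 = 0.0197.
Debentures weight = 3972/10556.2 = 0.3763.
Debt contribution = 0.3763 × 6.33% × (1 − 40%) = 1.4291%.
Preferred contribution = 0.0197 × 8.8% = 0.1736%.
Required equity contribution = 7.04% − 1.6026% = 5.4374%.
Re = 5.4374% / 0.6040 = 9.0022%.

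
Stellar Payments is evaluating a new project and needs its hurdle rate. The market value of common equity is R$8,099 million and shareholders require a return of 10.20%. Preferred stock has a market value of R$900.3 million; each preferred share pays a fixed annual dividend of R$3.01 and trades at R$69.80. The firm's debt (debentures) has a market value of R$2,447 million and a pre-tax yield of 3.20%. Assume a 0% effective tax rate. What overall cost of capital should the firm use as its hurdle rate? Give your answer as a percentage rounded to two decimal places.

Cost of preferred: Rp = 3.01 / 69.8 = 4.3123%.
Total capital V = 8099 + 900.3 + 2447 = 11446.3.
Equity: weight = 8099/11446.3 = 0.7076; cost = 10.2%.
Preferred: weight = 900.3/11446.3 = 0.0787; cost = 4.3123%.
Debentures: weight = 2447/11446.3 = 0.2138; after-tax cost = 3.2% × (1 − 0%) = 3.2000%.
WACC = 0.7076 × 10.2000% + 0.0787 × 4.3123% + 0.2138 × 3.2000% = 8.2404%.

8.24%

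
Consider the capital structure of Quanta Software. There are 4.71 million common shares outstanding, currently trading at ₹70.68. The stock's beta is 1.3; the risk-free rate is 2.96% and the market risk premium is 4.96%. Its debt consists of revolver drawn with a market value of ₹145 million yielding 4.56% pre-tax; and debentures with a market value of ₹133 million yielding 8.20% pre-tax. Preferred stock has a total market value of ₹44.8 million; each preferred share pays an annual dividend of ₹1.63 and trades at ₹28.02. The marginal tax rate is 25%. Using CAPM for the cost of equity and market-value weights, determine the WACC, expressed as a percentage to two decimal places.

Cost of equity via CAPM: Re = 2.96% + 1.3 × 4.96% = 9.4080%.
Cost of preferred: Rp = 1.63 / 28.02 = 5.8173%.
Market value of equity E = 70.68 × 4.71m = 332.9028m.
Total capital V = 332.9028 + 44.8 + 145 + 133 = 655.7028.
Equity: weight = 332.9028/655.7028 = 0.5077; cost = 9.408%.
Preferred: weight = 44.8/655.7028 = 0.0683; cost = 5.8173%.
Revolver drawn: weight = 145/655.7028 = 0.2211; after-tax cost = 4.56% × (1 − 25%) = 3.4200%.
Debentures: weight = 133/655.7028 = 0.2028; after-tax cost = 8.2% × (1 − 25%) = 6.1500%.
WACC = 0.5077 × 9.4080% + 0.0683 × 5.8173% + 0.2211 × 3.4200% + 0.2028 × 6.1500% = 7.1777%.

7.18%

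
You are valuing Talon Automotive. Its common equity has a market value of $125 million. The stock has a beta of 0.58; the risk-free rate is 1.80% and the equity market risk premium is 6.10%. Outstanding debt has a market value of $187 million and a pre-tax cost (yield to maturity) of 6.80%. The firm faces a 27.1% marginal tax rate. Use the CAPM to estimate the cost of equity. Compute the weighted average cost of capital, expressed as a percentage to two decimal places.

5.11%

Cost of equity via CAPM: Re = 1.8% + 0.58 × 6.1% = 5.3380%.
Total capital V = 125 + 187 = 312.
Equity: weight = 125/312 = 0.4006; cost = 5.338%.
Debt: weight = 187/312 = 0.5994; after-tax cost = 6.8% × (1 − 27.1%) = 4.9572%.
WACC = 0.4006 × 5.3380% + 0.5994 × 4.9572% = 5.1098%.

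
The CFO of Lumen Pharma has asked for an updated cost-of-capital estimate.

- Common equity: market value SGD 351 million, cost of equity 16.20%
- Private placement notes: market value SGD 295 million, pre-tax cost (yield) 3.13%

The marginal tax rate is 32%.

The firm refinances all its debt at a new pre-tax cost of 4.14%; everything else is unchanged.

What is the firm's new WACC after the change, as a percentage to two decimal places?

10.09%

After the change:
Total capital V = 351 + 295 = 646.
Equity: weight = 351/646 = 0.5433; cost = 16.2%.
Private placement notes: weight = 295/646 = 0.4567; after-tax cost = 4.14% × (1 − 32%) = 2.8152%.
WACC = 0.5433 × 16.2000% + 0.4567 × 2.8152% = 10.0877%.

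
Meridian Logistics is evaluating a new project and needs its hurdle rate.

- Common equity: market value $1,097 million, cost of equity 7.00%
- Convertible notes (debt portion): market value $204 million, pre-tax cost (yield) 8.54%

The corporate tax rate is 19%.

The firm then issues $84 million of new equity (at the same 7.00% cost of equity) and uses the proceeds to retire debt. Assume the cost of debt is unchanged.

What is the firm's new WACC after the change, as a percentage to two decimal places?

After the change:
Total capital V = 1181 + 120 = 1301.
Equity: weight = 1181/1301 = 0.9078; cost = 7%.
Convertible notes (debt portion): weight = 120/1301 = 0.0922; after-tax cost = 8.54% × (1 − 19%) = 6.9174%.
WACC = 0.9078 × 7.0000% + 0.0922 × 6.9174% = 6.9924%.

6.99%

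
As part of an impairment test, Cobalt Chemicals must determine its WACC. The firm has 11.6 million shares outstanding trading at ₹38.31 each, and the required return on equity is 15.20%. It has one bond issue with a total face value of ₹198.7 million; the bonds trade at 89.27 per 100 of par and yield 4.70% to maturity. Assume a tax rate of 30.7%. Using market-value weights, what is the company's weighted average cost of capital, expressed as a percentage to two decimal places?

11.79%

Market value of equity E = 38.31 × 11.6m = 444.396m. Market value of debt D = 198.7m × 89.27/100 = 177.37949m.
Total capital V = 444.396 + 177.37949 = 621.77549.
Equity: weight = 444.396/621.77549 = 0.7147; cost = 15.2%.
Bonds outstanding: weight = 177.37949/621.77549 = 0.2853; after-tax cost = 4.7% × (1 − 30.7%) = 3.2571%.
WACC = 0.7147 × 15.2000% + 0.2853 × 3.2571% = 11.7929%.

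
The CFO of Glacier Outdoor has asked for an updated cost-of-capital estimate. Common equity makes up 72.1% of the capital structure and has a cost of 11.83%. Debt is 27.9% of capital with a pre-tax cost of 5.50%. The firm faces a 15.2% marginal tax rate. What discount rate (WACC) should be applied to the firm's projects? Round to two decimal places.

9.83%

After-tax cost of debt = 5.5% × (1 − 15.2%) = 4.6640%.
WACC = 0.721 × 11.8300% + 0.279 × 4.6640% = 9.8307%.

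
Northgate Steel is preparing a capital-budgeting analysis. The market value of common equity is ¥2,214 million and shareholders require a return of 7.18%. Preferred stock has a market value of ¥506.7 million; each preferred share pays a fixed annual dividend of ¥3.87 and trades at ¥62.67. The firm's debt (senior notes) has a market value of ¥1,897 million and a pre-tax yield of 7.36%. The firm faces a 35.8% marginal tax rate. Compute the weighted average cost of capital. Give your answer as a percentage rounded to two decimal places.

6.06%

Cost of preferred: Rp = 3.87 / 62.67 = 6.1752%.
Total capital V = 2214 + 506.7 + 1897 = 4617.7.
Equity: weight = 2214/4617.7 = 0.4795; cost = 7.18%.
Preferred: weight = 506.7/4617.7 = 0.1097; cost = 6.1752%.
Senior notes: weight = 1897/4617.7 = 0.4108; after-tax cost = 7.36% × (1 − 35.8%) = 4.7251%.
WACC = 0.4795 × 7.1800% + 0.1097 × 6.1752% + 0.4108 × 4.7251% = 6.0613%.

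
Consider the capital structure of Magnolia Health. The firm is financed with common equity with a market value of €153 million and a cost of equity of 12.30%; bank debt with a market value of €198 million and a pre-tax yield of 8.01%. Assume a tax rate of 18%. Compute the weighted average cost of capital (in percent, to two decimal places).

9.07%

Total capital V = 153 + 198 = 351.
Equity: weight = 153/351 = 0.4359; cost = 12.3%.
Bank debt: weight = 198/351 = 0.5641; after-tax cost = 8.01% × (1 − 18%) = 6.5682%.
WACC = 0.4359 × 12.3000% + 0.5641 × 6.5682% = 9.0667%.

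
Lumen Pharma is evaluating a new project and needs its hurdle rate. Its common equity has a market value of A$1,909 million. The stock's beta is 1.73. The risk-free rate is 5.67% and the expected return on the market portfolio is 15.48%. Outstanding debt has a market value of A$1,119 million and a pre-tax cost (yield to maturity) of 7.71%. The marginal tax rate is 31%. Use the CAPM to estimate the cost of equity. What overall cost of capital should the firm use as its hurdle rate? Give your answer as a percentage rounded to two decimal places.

Market risk premium = 15.48% − 5.67% = 9.81%.
Cost of equity via CAPM: Re = 5.67% + 1.73 × 9.81% = 22.6413%.
Total capital V = 1909 + 1119 = 3028.
Equity: weight = 1909/3028 = 0.6304; cost = 22.6413%.
Debt: weight = 1119/3028 = 0.3696; after-tax cost = 7.71% × (1 − 31%) = 5.3199%.
WACC = 0.6304 × 22.6413% + 0.3696 × 5.3199% = 16.2402%.

16.24%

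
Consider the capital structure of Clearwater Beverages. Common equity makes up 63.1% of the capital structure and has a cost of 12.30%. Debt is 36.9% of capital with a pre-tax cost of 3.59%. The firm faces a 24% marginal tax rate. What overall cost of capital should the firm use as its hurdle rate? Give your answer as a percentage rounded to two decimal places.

8.77%

After-tax cost of debt = 3.59% × (1 − 24%) = 2.7284%.
WACC = 0.631 × 12.3000% + 0.369 × 2.7284% = 8.7681%.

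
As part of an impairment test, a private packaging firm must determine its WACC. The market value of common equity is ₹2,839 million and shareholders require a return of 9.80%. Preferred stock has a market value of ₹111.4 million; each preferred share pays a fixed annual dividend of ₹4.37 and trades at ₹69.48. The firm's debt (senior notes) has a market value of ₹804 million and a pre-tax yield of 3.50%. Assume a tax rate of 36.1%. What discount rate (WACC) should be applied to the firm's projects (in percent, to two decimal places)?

8.08%

Cost of preferred: Rp = 4.37 / 69.48 = 6.2896%.
Total capital V = 2839 + 111.4 + 804 = 3754.4.
Equity: weight = 2839/3754.4 = 0.7562; cost = 9.8%.
Preferred: weight = 111.4/3754.4 = 0.0297; cost = 6.2896%.
Senior notes: weight = 804/3754.4 = 0.2141; after-tax cost = 3.5% × (1 − 36.1%) = 2.2365%.
WACC = 0.7562 × 9.8000% + 0.0297 × 6.2896% + 0.2141 × 2.2365% = 8.0761%.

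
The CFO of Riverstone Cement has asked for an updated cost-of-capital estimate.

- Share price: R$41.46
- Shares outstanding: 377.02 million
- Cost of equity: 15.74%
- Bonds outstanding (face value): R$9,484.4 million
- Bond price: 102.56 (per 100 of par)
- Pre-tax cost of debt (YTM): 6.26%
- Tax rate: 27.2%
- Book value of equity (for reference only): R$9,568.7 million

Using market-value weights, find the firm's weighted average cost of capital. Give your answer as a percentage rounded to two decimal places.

Market value of equity E = 41.46 × 377.02m = 15631.2492m. Market value of debt D = 9484.4m × 102.56/100 = 9727.20064m.
Total capital V = 15631.2492 + 9727.20064 = 25358.44984.
Equity: weight = 15631.2492/25358.44984 = 0.6164; cost = 15.74%.
Bonds outstanding: weight = 9727.20064/25358.44984 = 0.3836; after-tax cost = 6.26% × (1 − 27.2%) = 4.5573%.
WACC = 0.6164 × 15.7400% + 0.3836 × 4.5573% = 11.4504%.

11.45%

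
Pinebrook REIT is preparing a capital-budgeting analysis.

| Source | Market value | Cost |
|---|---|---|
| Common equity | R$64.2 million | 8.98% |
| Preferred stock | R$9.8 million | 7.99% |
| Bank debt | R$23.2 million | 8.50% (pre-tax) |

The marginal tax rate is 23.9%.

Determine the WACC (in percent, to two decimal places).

8.28%

Total capital V = 64.2 + 9.8 + 23.2 = 97.2.
Equity: weight = 64.2/97.2 = 0.6605; cost = 8.98%.
Preferred: weight = 9.8/97.2 = 0.1008; cost = 7.99%.
Bank debt: weight = 23.2/97.2 = 0.2387; after-tax cost = 8.5% × (1 − 23.9%) = 6.4685%.
WACC = 0.6605 × 8.9800% + 0.1008 × 7.9900% + 0.2387 × 6.4685% = 8.2807%.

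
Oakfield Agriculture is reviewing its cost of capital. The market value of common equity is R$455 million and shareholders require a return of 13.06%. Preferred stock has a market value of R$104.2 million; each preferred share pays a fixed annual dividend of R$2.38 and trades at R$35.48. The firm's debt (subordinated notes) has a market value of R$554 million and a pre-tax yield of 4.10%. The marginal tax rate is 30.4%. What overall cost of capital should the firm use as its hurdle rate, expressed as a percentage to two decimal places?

7.39%

Cost of preferred: Rp = 2.38 / 35.48 = 6.7080%.
Total capital V = 455 + 104.2 + 554 = 1113.2.
Equity: weight = 455/1113.2 = 0.4087; cost = 13.06%.
Preferred: weight = 104.2/1113.2 = 0.0936; cost = 6.708%.
Subordinated notes: weight = 554/1113.2 = 0.4977; after-tax cost = 4.1% × (1 − 30.4%) = 2.8536%.
WACC = 0.4087 × 13.0600% + 0.0936 × 6.7080% + 0.4977 × 2.8536% = 7.3861%.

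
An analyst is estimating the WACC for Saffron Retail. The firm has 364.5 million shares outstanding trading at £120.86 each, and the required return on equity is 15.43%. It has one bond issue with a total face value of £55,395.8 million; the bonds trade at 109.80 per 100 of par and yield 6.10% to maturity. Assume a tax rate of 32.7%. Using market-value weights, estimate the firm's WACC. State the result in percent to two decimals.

Market value of equity E = 120.86 × 364.5m = 44053.47m. Market value of debt D = 55395.8m × 109.8/100 = 60824.5884m.
Total capital V = 44053.47 + 60824.5884 = 104878.0584.
Equity: weight = 44053.47/104878.0584 = 0.4200; cost = 15.43%.
Bonds outstanding: weight = 60824.5884/104878.0584 = 0.5800; after-tax cost = 6.1% × (1 − 32.7%) = 4.1053%.
WACC = 0.4200 × 15.4300% + 0.5800 × 4.1053% = 8.8622%.

8.86%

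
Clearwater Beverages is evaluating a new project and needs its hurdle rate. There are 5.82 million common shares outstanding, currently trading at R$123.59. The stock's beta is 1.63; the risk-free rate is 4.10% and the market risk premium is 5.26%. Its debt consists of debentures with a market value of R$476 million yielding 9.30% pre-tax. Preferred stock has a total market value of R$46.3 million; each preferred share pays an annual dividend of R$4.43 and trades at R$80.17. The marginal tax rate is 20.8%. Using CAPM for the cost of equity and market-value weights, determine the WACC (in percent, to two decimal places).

Cost of equity via CAPM: Re = 4.1% + 1.63 × 5.26% = 12.6738%.
Cost of preferred: Rp = 4.43 / 80.17 = 5.5258%.
Market value of equity E = 123.59 × 5.82m = 719.2938m.
Total capital V = 719.2938 + 46.3 + 476 = 1241.5938.
Equity: weight = 719.2938/1241.5938 = 0.5793; cost = 12.6738%.
Preferred: weight = 46.3/1241.5938 = 0.0373; cost = 5.5258%.
Debentures: weight = 476/1241.5938 = 0.3834; after-tax cost = 9.3% × (1 − 20.8%) = 7.3656%.
WACC = 0.5793 × 12.6738% + 0.0373 × 5.5258% + 0.3834 × 7.3656% = 10.3722%.

10.37%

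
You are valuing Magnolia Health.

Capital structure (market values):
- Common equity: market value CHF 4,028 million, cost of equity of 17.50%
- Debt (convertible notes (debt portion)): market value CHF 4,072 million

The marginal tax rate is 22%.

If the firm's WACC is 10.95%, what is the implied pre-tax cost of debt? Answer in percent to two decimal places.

5.73%

Total capital V = 4028 + 4072 = 8100.
Equity weight = 4028/8100 = 0.4973.
Convertible notes (debt portion) weight = 4072/8100 = 0.5027.
Equity contribution = 0.4973 × 17.5% = 8.7025%.
Remaining for debt = 10.95% − 8.7025% = 2.2475%.
Rd × (1 − 22%) × 0.5027 = 2.2475%  ⇒  Rd = 5.7318%.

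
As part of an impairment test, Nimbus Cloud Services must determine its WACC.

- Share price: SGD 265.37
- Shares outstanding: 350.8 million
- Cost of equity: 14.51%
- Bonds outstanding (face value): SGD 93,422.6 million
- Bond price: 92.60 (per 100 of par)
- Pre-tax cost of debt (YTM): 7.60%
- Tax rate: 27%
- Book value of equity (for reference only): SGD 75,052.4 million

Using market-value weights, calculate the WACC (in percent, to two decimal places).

10.19%

Market value of equity E = 265.37 × 350.8m = 93091.796m. Market value of debt D = 93422.6m × 92.6/100 = 86509.3276m.
Total capital V = 93091.796 + 86509.3276 = 179601.1236.
Equity: weight = 93091.796/179601.1236 = 0.5183; cost = 14.51%.
Bonds outstanding: weight = 86509.3276/179601.1236 = 0.4817; after-tax cost = 7.6% × (1 − 27%) = 5.5480%.
WACC = 0.5183 × 14.5100% + 0.4817 × 5.5480% = 10.1932%.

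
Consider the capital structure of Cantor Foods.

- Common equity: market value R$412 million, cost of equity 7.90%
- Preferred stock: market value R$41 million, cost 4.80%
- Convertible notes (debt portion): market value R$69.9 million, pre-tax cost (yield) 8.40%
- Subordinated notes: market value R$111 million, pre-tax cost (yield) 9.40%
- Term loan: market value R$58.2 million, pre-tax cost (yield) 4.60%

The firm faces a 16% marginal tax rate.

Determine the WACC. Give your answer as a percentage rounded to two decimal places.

7.29%

Total capital V = 412 + 41 + 69.9 + 111 + 58.2 = 692.1.
Equity: weight = 412/692.1 = 0.5953; cost = 7.9%.
Preferred: weight = 41/692.1 = 0.0592; cost = 4.8%.
Convertible notes (debt portion): weight = 69.9/692.1 = 0.1010; after-tax cost = 8.4% × (1 − 16%) = 7.0560%.
Subordinated notes: weight = 111/692.1 = 0.1604; after-tax cost = 9.4% × (1 − 16%) = 7.8960%.
Term loan: weight = 58.2/692.1 = 0.0841; after-tax cost = 4.6% × (1 − 16%) = 3.8640%.
WACC = 0.5953 × 7.9000% + 0.0592 × 4.8000% + 0.1010 × 7.0560% + 0.1604 × 7.8960% + 0.0841 × 3.8640% = 7.2911%.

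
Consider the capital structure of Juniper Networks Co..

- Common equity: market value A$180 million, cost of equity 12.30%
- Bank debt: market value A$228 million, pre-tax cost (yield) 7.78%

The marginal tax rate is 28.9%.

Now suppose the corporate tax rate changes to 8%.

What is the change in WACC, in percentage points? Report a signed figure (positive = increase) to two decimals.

Current WACC:
Total capital V = 180 + 228 = 408.
Equity: weight = 180/408 = 0.4412; cost = 12.3%.
Bank debt: weight = 228/408 = 0.5588; after-tax cost = 7.78% × (1 − 28.9%) = 5.5316%.
WACC = 0.4412 × 12.3000% + 0.5588 × 5.5316% = 8.5176%.
After the change:
Total capital V = 180 + 228 = 408.
Equity: weight = 180/408 = 0.4412; cost = 12.3%.
Bank debt: weight = 228/408 = 0.5588; after-tax cost = 7.78% × (1 − 8%) = 7.1576%.
WACC = 0.4412 × 12.3000% + 0.5588 × 7.1576% = 9.4263%.
Change in WACC = 9.4263% − 8.5176% = 0.9087 pp.

+0.91 pp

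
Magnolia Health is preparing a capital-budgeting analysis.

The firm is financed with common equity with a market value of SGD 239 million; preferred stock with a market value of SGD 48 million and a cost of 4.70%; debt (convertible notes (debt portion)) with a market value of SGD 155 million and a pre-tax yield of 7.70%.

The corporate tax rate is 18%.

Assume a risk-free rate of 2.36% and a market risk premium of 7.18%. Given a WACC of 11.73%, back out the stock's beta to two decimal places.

Total capital V = 239 + 48 + 155 = 442.
Equity weight = 239/442 = 0.5407.
Preferred weight = 48/442 = 0.1086.
Convertible notes (debt portion) weight = 155/442 = 0.3507.
Debt contribution = 0.3507 × 7.7% × (1 − 18%) = 2.2142%.
Preferred contribution = 0.1086 × 4.7% = 0.5104%.
Required equity contribution = 11.73% − 2.7246% = 9.0054%  ⇒  Re = 16.6544%.
CAPM: 16.6544% = 2.36% + β × 7.18%  ⇒  β = 1.9909.

1.99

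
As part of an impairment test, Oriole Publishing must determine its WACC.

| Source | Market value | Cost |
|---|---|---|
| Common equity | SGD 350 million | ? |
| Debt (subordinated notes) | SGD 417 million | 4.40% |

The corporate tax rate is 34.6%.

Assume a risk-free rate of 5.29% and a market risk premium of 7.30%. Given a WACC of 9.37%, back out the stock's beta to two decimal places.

1.62

Total capital V = 350 + 417 = 767.
Equity weight = 350/767 = 0.4563.
Subordinated notes weight = 417/767 = 0.5437.
Debt contribution = 0.5437 × 4.4% × (1 − 34.6%) = 1.5645%.
Required equity contribution = 9.37% − 1.5645% = 7.8055%  ⇒  Re = 17.1052%.
CAPM: 17.1052% = 5.29% + β × 7.3%  ⇒  β = 1.6185.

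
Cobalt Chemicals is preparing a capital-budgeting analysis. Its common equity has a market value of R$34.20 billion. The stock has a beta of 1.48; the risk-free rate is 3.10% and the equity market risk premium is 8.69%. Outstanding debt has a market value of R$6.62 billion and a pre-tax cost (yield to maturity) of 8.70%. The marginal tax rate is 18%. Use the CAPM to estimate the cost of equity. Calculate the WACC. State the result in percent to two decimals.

14.53%

Cost of equity via CAPM: Re = 3.1% + 1.48 × 8.69% = 15.9612%.
Total capital V = 34.2 + 6.62 = 40.82.
Equity: weight = 34.2/40.82 = 0.8378; cost = 15.9612%.
Debt: weight = 6.62/40.82 = 0.1622; after-tax cost = 8.7% × (1 − 18%) = 7.1340%.
WACC = 0.8378 × 15.9612% + 0.1622 × 7.1340% = 14.5296%.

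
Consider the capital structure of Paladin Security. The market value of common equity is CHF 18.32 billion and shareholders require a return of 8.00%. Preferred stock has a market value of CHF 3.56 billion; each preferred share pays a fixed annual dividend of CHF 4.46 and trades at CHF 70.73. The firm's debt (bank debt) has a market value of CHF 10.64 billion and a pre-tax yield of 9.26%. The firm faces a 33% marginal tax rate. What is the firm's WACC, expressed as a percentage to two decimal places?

7.23%

Cost of preferred: Rp = 4.46 / 70.73 = 6.3057%.
Total capital V = 18.32 + 3.56 + 10.64 = 32.52.
Equity: weight = 18.32/32.52 = 0.5633; cost = 8%.
Preferred: weight = 3.56/32.52 = 0.1095; cost = 6.3057%.
Bank debt: weight = 10.64/32.52 = 0.3272; after-tax cost = 9.26% × (1 − 33%) = 6.2042%.
WACC = 0.5633 × 8.0000% + 0.1095 × 6.3057% + 0.3272 × 6.2042% = 7.2270%.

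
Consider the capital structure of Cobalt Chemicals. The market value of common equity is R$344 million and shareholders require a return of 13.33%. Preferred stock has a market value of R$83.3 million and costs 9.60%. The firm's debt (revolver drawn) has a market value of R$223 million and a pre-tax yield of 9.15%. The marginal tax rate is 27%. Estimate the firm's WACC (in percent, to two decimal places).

Total capital V = 344 + 83.3 + 223 = 650.3.
Equity: weight = 344/650.3 = 0.5290; cost = 13.33%.
Preferred: weight = 83.3/650.3 = 0.1281; cost = 9.6%.
Revolver drawn: weight = 223/650.3 = 0.3429; after-tax cost = 9.15% × (1 − 27%) = 6.6795%.
WACC = 0.5290 × 13.3300% + 0.1281 × 9.6000% + 0.3429 × 6.6795% = 10.5716%.

10.57%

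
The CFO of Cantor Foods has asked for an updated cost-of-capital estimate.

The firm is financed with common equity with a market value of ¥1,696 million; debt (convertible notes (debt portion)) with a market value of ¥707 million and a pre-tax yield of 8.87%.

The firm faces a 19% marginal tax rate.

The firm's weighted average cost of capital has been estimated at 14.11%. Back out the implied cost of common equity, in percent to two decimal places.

Total capital V = 1696 + 707 = 2403.
Equity weight = 1696/2403 = 0.7058.
Convertible notes (debt portion) weight = 707/2403 = 0.2942.
Debt contribution = 0.2942 × 8.87% × (1 − 19%) = 2.1139%.
Required equity contribution = 14.11% − 2.1139% = 11.9961%.
Re = 11.9961% / 0.7058 = 16.9969%.

17.00%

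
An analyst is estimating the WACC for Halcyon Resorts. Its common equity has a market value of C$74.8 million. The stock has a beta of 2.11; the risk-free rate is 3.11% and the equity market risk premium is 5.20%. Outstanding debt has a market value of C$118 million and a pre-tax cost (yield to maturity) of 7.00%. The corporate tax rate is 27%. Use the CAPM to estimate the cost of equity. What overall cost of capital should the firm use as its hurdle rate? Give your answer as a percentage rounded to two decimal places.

8.59%

Cost of equity via CAPM: Re = 3.11% + 2.11 × 5.2% = 14.0820%.
Total capital V = 74.8 + 118 = 192.8.
Equity: weight = 74.8/192.8 = 0.3880; cost = 14.082%.
Debt: weight = 118/192.8 = 0.6120; after-tax cost = 7% × (1 − 27%) = 5.1100%.
WACC = 0.3880 × 14.0820% + 0.6120 × 5.1100% = 8.5908%.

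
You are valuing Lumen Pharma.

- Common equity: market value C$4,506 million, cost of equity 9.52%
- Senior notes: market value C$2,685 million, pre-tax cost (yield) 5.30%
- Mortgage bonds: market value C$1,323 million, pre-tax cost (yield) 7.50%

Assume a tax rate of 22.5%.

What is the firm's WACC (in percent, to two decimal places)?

Total capital V = 4506 + 2685 + 1323 = 8514.
Equity: weight = 4506/8514 = 0.5292; cost = 9.52%.
Senior notes: weight = 2685/8514 = 0.3154; after-tax cost = 5.3% × (1 − 22.5%) = 4.1075%.
Mortgage bonds: weight = 1323/8514 = 0.1554; after-tax cost = 7.5% × (1 − 22.5%) = 5.8125%.
WACC = 0.5292 × 9.5200% + 0.3154 × 4.1075% + 0.1554 × 5.8125% = 7.2370%.

7.24%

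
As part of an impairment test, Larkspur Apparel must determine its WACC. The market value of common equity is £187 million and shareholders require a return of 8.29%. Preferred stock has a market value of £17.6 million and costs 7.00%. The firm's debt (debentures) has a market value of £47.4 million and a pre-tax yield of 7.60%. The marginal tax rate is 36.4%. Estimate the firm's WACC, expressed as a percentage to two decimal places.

7.55%

Total capital V = 187 + 17.6 + 47.4 = 252.
Equity: weight = 187/252 = 0.7421; cost = 8.29%.
Preferred: weight = 17.6/252 = 0.0698; cost = 7%.
Debentures: weight = 47.4/252 = 0.1881; after-tax cost = 7.6% × (1 − 36.4%) = 4.8336%.
WACC = 0.7421 × 8.2900% + 0.0698 × 7.0000% + 0.1881 × 4.8336% = 7.5498%.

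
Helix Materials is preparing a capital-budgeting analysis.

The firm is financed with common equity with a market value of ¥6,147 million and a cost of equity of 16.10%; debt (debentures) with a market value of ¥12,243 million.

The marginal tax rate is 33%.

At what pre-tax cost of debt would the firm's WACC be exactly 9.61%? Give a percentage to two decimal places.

Total capital V = 6147 + 12243 = 18390.
Equity weight = 6147/18390 = 0.3343.
Debentures weight = 12243/18390 = 0.6657.
Equity contribution = 0.3343 × 16.1% = 5.3815%.
Remaining for debt = 9.61% − 5.3815% = 4.2285%.
Rd × (1 − 33%) × 0.6657 = 4.2285%  ⇒  Rd = 9.4798%.

9.48%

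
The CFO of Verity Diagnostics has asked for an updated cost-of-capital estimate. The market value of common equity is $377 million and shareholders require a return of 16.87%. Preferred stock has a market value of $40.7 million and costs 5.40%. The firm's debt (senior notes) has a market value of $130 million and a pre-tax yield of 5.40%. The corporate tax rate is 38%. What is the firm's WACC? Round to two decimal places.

12.81%

Total capital V = 377 + 40.7 + 130 = 547.7.
Equity: weight = 377/547.7 = 0.6883; cost = 16.87%.
Preferred: weight = 40.7/547.7 = 0.0743; cost = 5.4%.
Senior notes: weight = 130/547.7 = 0.2374; after-tax cost = 5.4% × (1 − 38%) = 3.3480%.
WACC = 0.6883 × 16.8700% + 0.0743 × 5.4000% + 0.2374 × 3.3480% = 12.8081%.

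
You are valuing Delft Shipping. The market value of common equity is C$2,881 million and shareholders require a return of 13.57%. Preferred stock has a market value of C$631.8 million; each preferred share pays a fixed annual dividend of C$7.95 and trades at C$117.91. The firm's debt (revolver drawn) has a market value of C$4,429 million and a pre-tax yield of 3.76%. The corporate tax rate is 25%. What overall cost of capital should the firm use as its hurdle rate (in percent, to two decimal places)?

7.03%

Cost of preferred: Rp = 7.95 / 117.91 = 6.7424%.
Total capital V = 2881 + 631.8 + 4429 = 7941.8.
Equity: weight = 2881/7941.8 = 0.3628; cost = 13.57%.
Preferred: weight = 631.8/7941.8 = 0.0796; cost = 6.7424%.
Revolver drawn: weight = 4429/7941.8 = 0.5577; after-tax cost = 3.76% × (1 − 25%) = 2.8200%.
WACC = 0.3628 × 13.5700% + 0.0796 × 6.7424% + 0.5577 × 2.8200% = 7.0318%.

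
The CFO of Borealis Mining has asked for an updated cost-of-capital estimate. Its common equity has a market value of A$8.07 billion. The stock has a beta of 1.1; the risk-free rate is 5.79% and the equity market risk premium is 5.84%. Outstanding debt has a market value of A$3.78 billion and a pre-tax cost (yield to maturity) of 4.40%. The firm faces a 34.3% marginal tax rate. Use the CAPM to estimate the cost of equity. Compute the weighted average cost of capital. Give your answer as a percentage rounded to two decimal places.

Cost of equity via CAPM: Re = 5.79% + 1.1 × 5.84% = 12.2140%.
Total capital V = 8.07 + 3.78 = 11.85.
Equity: weight = 8.07/11.85 = 0.6810; cost = 12.214%.
Debt: weight = 3.78/11.85 = 0.3190; after-tax cost = 4.4% × (1 − 34.3%) = 2.8908%.
WACC = 0.6810 × 12.2140% + 0.3190 × 2.8908% = 9.2400%.

9.24%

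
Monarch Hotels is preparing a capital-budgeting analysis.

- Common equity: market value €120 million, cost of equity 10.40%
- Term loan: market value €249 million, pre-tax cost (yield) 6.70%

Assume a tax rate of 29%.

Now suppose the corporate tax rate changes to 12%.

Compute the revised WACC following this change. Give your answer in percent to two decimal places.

7.36%

After the change:
Total capital V = 120 + 249 = 369.
Equity: weight = 120/369 = 0.3252; cost = 10.4%.
Term loan: weight = 249/369 = 0.6748; after-tax cost = 6.7% × (1 − 12%) = 5.8960%.
WACC = 0.3252 × 10.4000% + 0.6748 × 5.8960% = 7.3607%.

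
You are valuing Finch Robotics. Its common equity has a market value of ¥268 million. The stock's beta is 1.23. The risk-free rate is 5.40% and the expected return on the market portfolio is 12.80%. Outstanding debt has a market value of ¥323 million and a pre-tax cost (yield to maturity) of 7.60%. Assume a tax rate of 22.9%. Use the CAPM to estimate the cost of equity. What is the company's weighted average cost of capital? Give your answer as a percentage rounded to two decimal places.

Market risk premium = 12.8% − 5.4% = 7.4%.
Cost of equity via CAPM: Re = 5.4% + 1.23 × 7.4% = 14.5020%.
Total capital V = 268 + 323 = 591.
Equity: weight = 268/591 = 0.4535; cost = 14.502%.
Debt: weight = 323/591 = 0.5465; after-tax cost = 7.6% × (1 − 22.9%) = 5.8596%.
WACC = 0.4535 × 14.5020% + 0.5465 × 5.8596% = 9.7787%.

9.78%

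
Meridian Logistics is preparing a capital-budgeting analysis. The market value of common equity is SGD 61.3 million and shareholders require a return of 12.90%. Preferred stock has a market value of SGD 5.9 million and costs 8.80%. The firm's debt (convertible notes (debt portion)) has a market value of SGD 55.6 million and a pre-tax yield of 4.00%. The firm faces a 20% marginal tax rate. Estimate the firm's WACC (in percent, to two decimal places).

Total capital V = 61.3 + 5.9 + 55.6 = 122.8.
Equity: weight = 61.3/122.8 = 0.4992; cost = 12.9%.
Preferred: weight = 5.9/122.8 = 0.0480; cost = 8.8%.
Convertible notes (debt portion): weight = 55.6/122.8 = 0.4528; after-tax cost = 4% × (1 − 20%) = 3.2000%.
WACC = 0.4992 × 12.9000% + 0.0480 × 8.8000% + 0.4528 × 3.2000% = 8.3112%.

8.31%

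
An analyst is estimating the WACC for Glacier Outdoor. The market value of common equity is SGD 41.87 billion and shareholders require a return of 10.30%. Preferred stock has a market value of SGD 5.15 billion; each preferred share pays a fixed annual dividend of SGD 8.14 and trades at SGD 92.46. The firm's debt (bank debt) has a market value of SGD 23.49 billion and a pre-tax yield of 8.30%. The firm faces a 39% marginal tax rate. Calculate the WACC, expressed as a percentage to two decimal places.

8.45%

Cost of preferred: Rp = 8.14 / 92.46 = 8.8038%.
Total capital V = 41.87 + 5.15 + 23.49 = 70.51.
Equity: weight = 41.87/70.51 = 0.5938; cost = 10.3%.
Preferred: weight = 5.15/70.51 = 0.0730; cost = 8.8038%.
Bank debt: weight = 23.49/70.51 = 0.3331; after-tax cost = 8.3% × (1 − 39%) = 5.0630%.
WACC = 0.5938 × 10.3000% + 0.0730 × 8.8038% + 0.3331 × 5.0630% = 8.4460%.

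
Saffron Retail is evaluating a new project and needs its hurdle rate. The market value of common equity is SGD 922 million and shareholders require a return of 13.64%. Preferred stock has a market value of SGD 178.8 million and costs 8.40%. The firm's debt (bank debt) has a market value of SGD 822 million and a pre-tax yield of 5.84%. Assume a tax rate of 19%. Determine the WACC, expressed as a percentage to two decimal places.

9.34%

Total capital V = 922 + 178.8 + 822 = 1922.8.
Equity: weight = 922/1922.8 = 0.4795; cost = 13.64%.
Preferred: weight = 178.8/1922.8 = 0.0930; cost = 8.4%.
Bank debt: weight = 822/1922.8 = 0.4275; after-tax cost = 5.84% × (1 − 19%) = 4.7304%.
WACC = 0.4795 × 13.6400% + 0.0930 × 8.4000% + 0.4275 × 4.7304% = 9.3439%.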